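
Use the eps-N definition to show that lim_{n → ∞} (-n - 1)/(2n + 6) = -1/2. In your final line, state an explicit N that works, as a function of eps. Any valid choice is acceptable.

N = 1/eps

Let eps > 0. For n ≥ 1, |(-n - 1)/(2n + 6) + 1/2| = |4|/(2(2n + 6)) = 4/(2(2n + 6)).
Since 2n + 6 ≥ 2n for n ≥ 1, this is ≤ 4/(2·2n) = 1/n.
So |(-n - 1)/(2n + 6) + 1/2| < eps whenever n > 1/eps.
Take N = 1/eps. If n > N then |(-n - 1)/(2n + 6) + 1/2| ≤ 1/n < eps.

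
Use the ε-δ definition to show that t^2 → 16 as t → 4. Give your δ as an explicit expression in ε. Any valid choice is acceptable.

δ = min(2, ε/10)

Let ε > 0. We seek δ > 0 with 0 < |t − 4| < δ ⇒ |t^2 − 16| < ε.
Factor: t^2 − 16 = (t − 4)(t + 4), so |t^2 − 16| = |t − 4|·|t + 4|.
Impose δ ≤ 2 so that |t| < 6; then |t + 4| ≤ 10.
Hence |t^2 − 16| ≤ 10|t − 4|, which is < ε once |t − 4| < ε/10.
Take δ = min(2, ε/10). If 0 < |t − 4| < δ then both bounds hold and |t^2 − 16| ≤ 10|t − 4| < 10·(ε/10) = ε.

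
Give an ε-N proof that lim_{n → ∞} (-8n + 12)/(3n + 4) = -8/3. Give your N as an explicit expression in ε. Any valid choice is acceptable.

Suppose ε > 0. For n ≥ 1, |(-8n + 12)/(3n + 4) + 8/3| = |68|/(3(3n + 4)) = 68/(3(3n + 4)).
Since 3n + 4 ≥ 3n for n ≥ 1, this is ≤ 68/(3·3n) = (68/9)/n.
So |(-8n + 12)/(3n + 4) + 8/3| < ε whenever n > (68/9)/ε.
Take N = (68/9)/ε. If n > N then |(-8n + 12)/(3n + 4) + 8/3| ≤ (68/9)/n < ε.

N = (68/9)/ε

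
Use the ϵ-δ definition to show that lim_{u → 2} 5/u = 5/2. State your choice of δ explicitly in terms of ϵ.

Let ϵ > 0 be given. We seek δ > 0 such that 0 < |u − 2| < δ implies |5/u − (5/2)| < ϵ.
|5/u − (5/2)| = 5·|2 − u|/(2·|u|) = 5|u − 2|/(2|u|).
Require δ ≤ 1 so that |u| > 2 − 1 = 1, hence 2|u| > 2.
Then |5/u − (5/2)| < 5|u − 2|/2, which is < ϵ when |u − 2| < (2/5)ϵ.
Take δ = min(1, (2/5)ϵ). Then 0 < |u − 2| < δ gives both |u − 2| < 1 and |u − 2| < (2/5)ϵ, so |5/u − (5/2)| < ϵ.

δ = min(1, (2/5)ϵ)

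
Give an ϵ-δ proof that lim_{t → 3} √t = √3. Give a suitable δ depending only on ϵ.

Let ϵ > 0. We want δ > 0 such that 0 < |t − 3| < δ implies |√t − √3| < ϵ.
Multiplying by the conjugate, |√t − √3| = |t − 3|/(√t + √3).
Restrict δ ≤ 3 so that |t − 3| < 3 forces t > 0, and then √t + √3 > √3.
Hence |√t − √3| < |t − 3|/√3, which is < ϵ once |t − 3| < √3·ϵ.
Take δ = min(3, √3·ϵ). If 0 < |t − 3| < δ then t > 0 and |√t − √3| < |t − 3|/√3 < ϵ.

δ = min(3, √3·ϵ)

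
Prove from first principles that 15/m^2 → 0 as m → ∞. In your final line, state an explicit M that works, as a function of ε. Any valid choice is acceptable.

M = (15/ε)^{1/2}

Let ε > 0. For m ≥ 1, |15/m^2 − 0| = 15/m^2.
15/m^2 < ε ⇔ m^2 > 15/ε ⇔ m > (15/ε)^{1/2}.
Take M = (15/ε)^{1/2}. Then m > M implies 15/m^2 < ε.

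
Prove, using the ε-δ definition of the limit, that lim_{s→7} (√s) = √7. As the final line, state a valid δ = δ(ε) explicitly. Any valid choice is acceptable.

δ = min(7, √7·ε)

Let ε > 0 be given. We want δ > 0 such that 0 < |s − 7| < δ implies |√s − √7| < ε.
Multiplying by the conjugate, |√s − √7| = |s − 7|/(√s + √7).
Restrict δ ≤ 7 so that |s − 7| < 7 forces s > 0, and then √s + √7 > √7.
Hence |√s − √7| < |s − 7|/√7, which is < ε once |s − 7| < √7·ε.
Take δ = min(7, √7·ε). If 0 < |s − 7| < δ then s > 0 and |√s − √7| < |s − 7|/√7 < ε.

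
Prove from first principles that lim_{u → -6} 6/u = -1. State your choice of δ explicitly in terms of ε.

Fix ε > 0. We seek δ > 0 such that 0 < |u + 6| < δ implies |6/u + 1| < ε.
|6/u + 1| = 6·|-6 − u|/(6·|u|) = 6|u + 6|/(6|u|).
Require δ ≤ 3 so that |u| > 6 − 3 = 3, hence 6|u| > 18.
Then |6/u + 1| < 6|u + 6|/18, which is < ε when |u + 6| < 3ε.
Take δ = min(3, 3ε). Then 0 < |u + 6| < δ gives both |u + 6| < 3 and |u + 6| < 3ε, so |6/u + 1| < ε.

δ = min(3, 3ε)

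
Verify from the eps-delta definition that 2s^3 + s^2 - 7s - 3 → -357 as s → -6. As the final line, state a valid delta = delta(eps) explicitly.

Let eps > 0 be given. We want delta > 0 such that 0 < |s + 6| < delta implies |(2s^3 + s^2 - 7s - 3) + 357| < eps.
(2s^3 + s^2 - 7s - 3) + 357 = 2s^3 + s^2 - 7s + 354 = (s + 6)(2s^2 - 11s + 59).
So |(2s^3 + s^2 - 7s - 3) + 357| = |s + 6|·|2s^2 - 11s + 59|.
Assume first that |s + 6| < 2, so |s| < 8. Then |2s^2 - 11s + 59| ≤ 2·8^2 + 11·8 + 59 = 275.
Hence |(2s^3 + s^2 - 7s - 3) + 357| ≤ 275|s + 6| < eps provided |s + 6| < eps/275.
Choosing delta = min(2, eps/275) ensures both conditions, hence |(2s^3 + s^2 - 7s - 3) + 357| < eps.

delta = min(2, eps/275)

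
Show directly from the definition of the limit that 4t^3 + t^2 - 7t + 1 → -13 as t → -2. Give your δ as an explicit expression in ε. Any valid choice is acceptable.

Fix ε > 0. We want δ > 0 such that 0 < |t + 2| < δ implies |(4t^3 + t^2 - 7t + 1) + 13| < ε.
(4t^3 + t^2 - 7t + 1) + 13 = 4t^3 + t^2 - 7t + 14 = (t + 2)(4t^2 - 7t + 7).
So |(4t^3 + t^2 - 7t + 1) + 13| = |t + 2|·|4t^2 - 7t + 7|.
Require δ ≤ 2. Then |t + 2| < 2 gives |t| < 4, and by the triangle inequality |4t^2 - 7t + 7| ≤ 4·4^2 + 7·4 + 7 = 99.
Hence |(4t^3 + t^2 - 7t + 1) + 13| ≤ 99|t + 2| < ε provided |t + 2| < ε/99.
Take δ = min(2, ε/99). Then 0 < |t + 2| < δ gives both |t + 2| < 2 and |t + 2| < ε/99, so |(4t^3 + t^2 - 7t + 1) + 13| < ε.

δ = min(2, ε/99)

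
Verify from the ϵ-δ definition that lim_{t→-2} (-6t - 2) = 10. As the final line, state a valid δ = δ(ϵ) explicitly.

Let ϵ > 0 be given. We need δ > 0 so that 0 < |t + 2| < δ implies |(-6t - 2) − 10| < ϵ.
Since (-6t - 2) − 10 = -6(t + 2), we have |(-6t - 2) − 10| = 6|t + 2|.
So 6|t + 2| < ϵ exactly when |t + 2| < ϵ/6.
Choosing δ = ϵ/6 gives |(-6t - 2) − 10| = 6|t + 2| < ϵ whenever |t + 2| < δ.

δ = ϵ/6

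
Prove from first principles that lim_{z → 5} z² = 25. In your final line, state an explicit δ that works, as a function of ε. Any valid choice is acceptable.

Fix ε > 0. We seek δ > 0 with 0 < |z − 5| < δ ⇒ |z² − 25| < ε.
Factor: z² − 25 = (z − 5)(z + 5), so |z² − 25| = |z − 5|·|z + 5|.
Restrict δ ≤ 2. Then |z − 5| < 2 gives |z| < 7, so by the triangle inequality |z + 5| ≤ 7 + 5 = 12.
Hence |z² − 25| ≤ 12|z − 5|, which is < ε once |z − 5| < ε/12.
Take δ = min(2, ε/12). If 0 < |z − 5| < δ then both bounds hold and |z² − 25| ≤ 12|z − 5| < 12·(ε/12) = ε.

δ = min(2, ε/12)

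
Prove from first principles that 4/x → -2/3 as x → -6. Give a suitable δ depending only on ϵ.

Let ϵ > 0 be given. We seek δ > 0 such that 0 < |x + 6| < δ implies |4/x + 2/3| < ϵ.
|4/x + 2/3| = 4·|-6 − x|/(6·|x|) = 4|x + 6|/(6|x|).
Restrict δ ≤ 3. Then |x + 6| < 3 gives |x| > 3, so 6|x| > 18.
Then |4/x + 2/3| < 4|x + 6|/18, which is < ϵ when |x + 6| < (9/2)ϵ.
Take δ = min(3, (9/2)ϵ). Then 0 < |x + 6| < δ gives both |x + 6| < 3 and |x + 6| < (9/2)ϵ, so |4/x + 2/3| < ϵ.

δ = min(3, (9/2)ϵ)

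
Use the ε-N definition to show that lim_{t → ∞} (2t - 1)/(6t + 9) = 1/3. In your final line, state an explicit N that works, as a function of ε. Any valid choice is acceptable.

N = (2/3)/ε

Let ε > 0. We seek N > 0 such that t > N implies |(2t - 1)/(6t + 9) − (1/3)| < ε.
(2t - 1)/(6t + 9) − (1/3) = (6(2t - 1) − 2(6t + 9)) / (6(6t + 9)) = -24/(6(6t + 9)).
For t > 0 we have 6t + 9 > 6t, so |(2t - 1)/(6t + 9) − (1/3)| = 24/(6(6t + 9)) < 24/(6·6t) = (2/3)/t.
Thus |(2t - 1)/(6t + 9) − (1/3)| < ε whenever t > (2/3)/ε.
Take N = (2/3)/ε. If t > N then |(2t - 1)/(6t + 9) − (1/3)| < (2/3)/t < ε.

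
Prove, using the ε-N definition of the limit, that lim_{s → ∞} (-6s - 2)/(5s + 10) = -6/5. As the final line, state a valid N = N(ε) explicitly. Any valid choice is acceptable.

Let ε > 0 be given. We seek N > 0 such that s > N implies |(-6s - 2)/(5s + 10) + 6/5| < ε.
(-6s - 2)/(5s + 10) + 6/5 = (5(-6s - 2) − (-6)(5s + 10)) / (5(5s + 10)) = 50/(5(5s + 10)).
For s > 0 we have 5s + 10 > 5s, so |(-6s - 2)/(5s + 10) + 6/5| = 50/(5(5s + 10)) < 50/(5·5s) = 2/s.
Thus |(-6s - 2)/(5s + 10) + 6/5| < ε whenever s > 2/ε.
Take N = 2/ε. If s > N then |(-6s - 2)/(5s + 10) + 6/5| < 2/s < ε.

N = 2/ε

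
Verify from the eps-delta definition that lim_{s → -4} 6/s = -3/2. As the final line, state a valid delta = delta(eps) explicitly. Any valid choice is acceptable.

Fix eps > 0. We seek delta > 0 such that 0 < |s + 4| < delta implies |6/s + 3/2| < eps.
|6/s + 3/2| = 6·|-4 − s|/(4·|s|) = 6|s + 4|/(4|s|).
Require delta ≤ 2 so that |s| > 4 − 2 = 2, hence 4|s| > 8.
Then |6/s + 3/2| < 6|s + 4|/8, which is < eps when |s + 4| < (4/3)eps.
Take delta = min(2, (4/3)eps). Then 0 < |s + 4| < delta gives both |s + 4| < 2 and |s + 4| < (4/3)eps, so |6/s + 3/2| < eps.

delta = min(2, (4/3)eps)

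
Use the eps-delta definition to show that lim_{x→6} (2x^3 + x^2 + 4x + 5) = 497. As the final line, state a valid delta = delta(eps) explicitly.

delta = min(1, eps/271)

Suppose eps > 0. We want delta > 0 such that 0 < |x − 6| < delta implies |(2x^3 + x^2 + 4x + 5) − 497| < eps.
(2x^3 + x^2 + 4x + 5) − 497 = 2x^3 + x^2 + 4x - 492 = (x − 6)(2x^2 + 13x + 82).
So |(2x^3 + x^2 + 4x + 5) − 497| = |x − 6|·|2x^2 + 13x + 82|.
Assume first that |x − 6| < 1, so |x| < 7. Then |2x^2 + 13x + 82| ≤ 2·7^2 + 13·7 + 82 = 271.
Hence |(2x^3 + x^2 + 4x + 5) − 497| ≤ 271|x − 6| < eps provided |x − 6| < eps/271.
Take delta = min(1, eps/271). Then 0 < |x − 6| < delta gives both |x − 6| < 1 and |x − 6| < eps/271, so |(2x^3 + x^2 + 4x + 5) − 497| < eps.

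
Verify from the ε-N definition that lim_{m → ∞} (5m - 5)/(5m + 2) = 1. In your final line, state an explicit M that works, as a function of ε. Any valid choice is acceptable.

M = (7/5)/ε

Let ε > 0. For m ≥ 1, |(5m - 5)/(5m + 2) − 1| = |-35|/(5(5m + 2)) = 35/(5(5m + 2)).
Since 5m + 2 ≥ 5m for m ≥ 1, this is ≤ 35/(5·5m) = (7/5)/m.
So |(5m - 5)/(5m + 2) − 1| < ε whenever m > (7/5)/ε.
Take M = (7/5)/ε. If m > M then |(5m - 5)/(5m + 2) − 1| ≤ (7/5)/m < ε.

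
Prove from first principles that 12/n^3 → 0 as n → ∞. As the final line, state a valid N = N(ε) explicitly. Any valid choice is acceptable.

N = (12/ε)^{1/3}

Suppose ε > 0. For n ≥ 1, |12/n^3 − 0| = 12/n^3.
12/n^3 < ε ⇔ n^3 > 12/ε ⇔ n > (12/ε)^{1/3}.
Take N = (12/ε)^{1/3}. Then n > N implies 12/n^3 < ε.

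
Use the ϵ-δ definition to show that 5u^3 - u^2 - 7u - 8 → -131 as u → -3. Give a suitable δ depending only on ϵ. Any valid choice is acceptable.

δ = min(1, ϵ/185)

Let ϵ > 0 be given. We want δ > 0 such that 0 < |u + 3| < δ implies |(5u^3 - u^2 - 7u - 8) + 131| < ϵ.
(5u^3 - u^2 - 7u - 8) + 131 = 5u^3 - u^2 - 7u + 123 = (u + 3)(5u^2 - 16u + 41).
So |(5u^3 - u^2 - 7u - 8) + 131| = |u + 3|·|5u^2 - 16u + 41|.
Require δ ≤ 1. Then |u + 3| < 1 gives |u| < 4, and by the triangle inequality |5u^2 - 16u + 41| ≤ 5·4^2 + 16·4 + 41 = 185.
Hence |(5u^3 - u^2 - 7u - 8) + 131| ≤ 185|u + 3| < ϵ provided |u + 3| < ϵ/185.
Take δ = min(1, ϵ/185). Then 0 < |u + 3| < δ gives both |u + 3| < 1 and |u + 3| < ϵ/185, so |(5u^3 - u^2 - 7u - 8) + 131| < ϵ.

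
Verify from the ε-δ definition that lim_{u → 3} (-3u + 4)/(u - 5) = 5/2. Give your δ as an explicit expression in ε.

δ = min(1, (2/11)ε)

Fix ε > 0. We want δ > 0 with 0 < |u − 3| < δ ⇒ |(-3u + 4)/(u - 5) − (5/2)| < ε.
Combining over a common denominator, (-3u + 4)/(u - 5) − (5/2) = [(-3u + 4)·(-2) − (-5)·(u - 5)] / [(-2)·(u - 5)] = 11(u − 3) / ((-2)(u - 5)).
So |(-3u + 4)/(u - 5) − (5/2)| = 11|u − 3| / (2·|u − 5|).
Require δ ≤ 1, so |u − 5| ≥ |-2| − |u − 3| > 2 − 1 = 1.
Hence |(-3u + 4)/(u - 5) − (5/2)| < 11|u − 3|/(2·1) = (11/2)|u − 3|, which is < ε once |u − 3| < (2/11)ε.
Take δ = min(1, (2/11)ε). Then 0 < |u − 3| < δ forces both bounds, so |(-3u + 4)/(u - 5) − (5/2)| < ε.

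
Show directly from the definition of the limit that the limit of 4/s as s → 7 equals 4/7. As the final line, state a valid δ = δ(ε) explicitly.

δ = min(7/2, (49/8)ε)

Let ε > 0. We seek δ > 0 such that 0 < |s − 7| < δ implies |4/s − (4/7)| < ε.
|4/s − (4/7)| = 4·|7 − s|/(7·|s|) = 4|s − 7|/(7|s|).
Restrict δ ≤ 7/2. Then |s − 7| < 7/2 gives |s| > 7/2, so 7|s| > 49/2.
Then |4/s − (4/7)| < 4|s − 7|/(49/2), which is < ε when |s − 7| < (49/8)ε.
Take δ = min(7/2, (49/8)ε). Then 0 < |s − 7| < δ gives both |s − 7| < 7/2 and |s − 7| < (49/8)ε, so |4/s − (4/7)| < ε.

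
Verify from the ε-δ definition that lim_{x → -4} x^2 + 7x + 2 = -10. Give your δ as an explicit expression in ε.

δ = min(1, ε/8)

Fix ε > 0. We want δ > 0 such that 0 < |x + 4| < δ implies |(x^2 + 7x + 2) + 10| < ε.
(x^2 + 7x + 2) + 10 = x^2 + 7x + 12 = (x + 4)(x + 3).
So |(x^2 + 7x + 2) + 10| = |x + 4|·|x + 3|.
Assume first that |x + 4| < 1, so |x| < 5. Then |x + 3| ≤ 5 + 3 = 8.
Hence |(x^2 + 7x + 2) + 10| ≤ 8|x + 4| < ε provided |x + 4| < ε/8.
Choosing δ = min(1, ε/8) ensures both conditions, hence |(x^2 + 7x + 2) + 10| < ε.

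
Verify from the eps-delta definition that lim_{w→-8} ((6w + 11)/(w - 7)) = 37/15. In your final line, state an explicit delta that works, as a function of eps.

Suppose eps > 0. We want delta > 0 with 0 < |w + 8| < delta ⇒ |(6w + 11)/(w - 7) − (37/15)| < eps.
Combining over a common denominator, (6w + 11)/(w - 7) − (37/15) = [(6w + 11)·(-15) − (-37)·(w - 7)] / [(-15)·(w - 7)] = -53(w + 8) / ((-15)(w - 7)).
So |(6w + 11)/(w - 7) − (37/15)| = 53|w + 8| / (15·|w − 7|).
Restrict delta ≤ 15/2. Then |w + 8| < 15/2 gives |w − 7| = |(w + 8) + (-15)| ≥ 15 − 15/2 = 15/2.
Hence |(6w + 11)/(w - 7) − (37/15)| < 53|w + 8|/(15·(15/2)) = (106/225)|w + 8|, which is < eps once |w + 8| < (225/106)eps.
Take delta = min(15/2, (225/106)eps). Then 0 < |w + 8| < delta forces both bounds, so |(6w + 11)/(w - 7) − (37/15)| < eps.

delta = min(15/2, (225/106)eps)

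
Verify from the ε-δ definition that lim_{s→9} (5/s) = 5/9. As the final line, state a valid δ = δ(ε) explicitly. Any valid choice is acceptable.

δ = min(9/2, (81/10)ε)

Let ε > 0. We seek δ > 0 such that 0 < |s − 9| < δ implies |5/s − (5/9)| < ε.
|5/s − (5/9)| = 5·|9 − s|/(9·|s|) = 5|s − 9|/(9|s|).
Restrict δ ≤ 9/2. Then |s − 9| < 9/2 gives |s| > 9/2, so 9|s| > 81/2.
Then |5/s − (5/9)| < 5|s − 9|/(81/2), which is < ε when |s − 9| < (81/10)ε.
Take δ = min(9/2, (81/10)ε). Then 0 < |s − 9| < δ gives both |s − 9| < 9/2 and |s − 9| < (81/10)ε, so |5/s − (5/9)| < ε.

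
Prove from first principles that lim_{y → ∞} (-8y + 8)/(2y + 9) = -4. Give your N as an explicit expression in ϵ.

Let ϵ > 0 be given. We seek N > 0 such that y > N implies |(-8y + 8)/(2y + 9) + 4| < ϵ.
(-8y + 8)/(2y + 9) + 4 = (2(-8y + 8) − (-8)(2y + 9)) / (2(2y + 9)) = 88/(2(2y + 9)).
For y > 0 we have 2y + 9 > 2y, so |(-8y + 8)/(2y + 9) + 4| = 88/(2(2y + 9)) < 88/(2·2y) = 22/y.
Thus |(-8y + 8)/(2y + 9) + 4| < ϵ whenever y > 22/ϵ.
Take N = 22/ϵ. If y > N then |(-8y + 8)/(2y + 9) + 4| < 22/y < ϵ.

N = 22/ϵ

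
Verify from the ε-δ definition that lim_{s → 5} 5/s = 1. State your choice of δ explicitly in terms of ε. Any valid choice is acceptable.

Let ε > 0. We seek δ > 0 such that 0 < |s − 5| < δ implies |5/s − 1| < ε.
|5/s − 1| = 5·|5 − s|/(5·|s|) = 5|s − 5|/(5|s|).
Restrict δ ≤ 5/2. Then |s − 5| < 5/2 gives |s| > 5/2, so 5|s| > 25/2.
Then |5/s − 1| < 5|s − 5|/(25/2), which is < ε when |s − 5| < (5/2)ε.
Take δ = min(5/2, (5/2)ε). Then 0 < |s − 5| < δ gives both |s − 5| < 5/2 and |s − 5| < (5/2)ε, so |5/s − 1| < ε.

δ = min(5/2, (5/2)ε)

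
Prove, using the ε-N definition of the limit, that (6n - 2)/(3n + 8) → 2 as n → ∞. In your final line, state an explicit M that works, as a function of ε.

M = 6/ε

Let ε > 0 be given. For n ≥ 1, |(6n - 2)/(3n + 8) − 2| = |-54|/(3(3n + 8)) = 54/(3(3n + 8)).
Since 3n + 8 ≥ 3n for n ≥ 1, this is ≤ 54/(3·3n) = 6/n.
So |(6n - 2)/(3n + 8) − 2| < ε whenever n > 6/ε.
Take M = 6/ε. If n > M then |(6n - 2)/(3n + 8) − 2| ≤ 6/n < ε.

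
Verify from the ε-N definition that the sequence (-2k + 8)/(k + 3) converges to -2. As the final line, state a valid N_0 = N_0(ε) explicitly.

N_0 = 14/ε

Suppose ε > 0. For k ≥ 1, |(-2k + 8)/(k + 3) + 2| = |14|/((k + 3)) = 14/((k + 3)).
Since k + 3 ≥ k for k ≥ 1, this is ≤ 14/(k) = 14/k.
So |(-2k + 8)/(k + 3) + 2| < ε whenever k > 14/ε.
Take N_0 = 14/ε. If k > N_0 then |(-2k + 8)/(k + 3) + 2| ≤ 14/k < ε.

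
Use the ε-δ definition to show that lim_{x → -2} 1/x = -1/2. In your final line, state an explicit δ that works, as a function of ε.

δ = min(1, 2ε)

Suppose ε > 0. We seek δ > 0 such that 0 < |x + 2| < δ implies |1/x + 1/2| < ε.
|1/x + 1/2| = |-2 − x|/(2·|x|) = |x + 2|/(2|x|).
Restrict δ ≤ 1. Then |x + 2| < 1 gives |x| > 1, so 2|x| > 2.
Then |1/x + 1/2| < |x + 2|/2, which is < ε when |x + 2| < 2ε.
Take δ = min(1, 2ε). Then 0 < |x + 2| < δ gives both |x + 2| < 1 and |x + 2| < 2ε, so |1/x + 1/2| < ε.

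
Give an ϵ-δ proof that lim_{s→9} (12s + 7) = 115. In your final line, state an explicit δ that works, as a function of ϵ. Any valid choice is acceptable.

Fix ϵ > 0. We need δ > 0 so that 0 < |s − 9| < δ implies |(12s + 7) − 115| < ϵ.
|(12s + 7) − 115| = |12s - 108| = 12|s − 9|.
So 12|s − 9| < ϵ exactly when |s − 9| < ϵ/12.
Choosing δ = ϵ/12 gives |(12s + 7) − 115| = 12|s − 9| < ϵ whenever |s − 9| < δ.

δ = ϵ/12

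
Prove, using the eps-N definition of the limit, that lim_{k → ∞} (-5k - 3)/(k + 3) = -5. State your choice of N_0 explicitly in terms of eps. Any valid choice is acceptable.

Suppose eps > 0. For k ≥ 1, |(-5k - 3)/(k + 3) + 5| = |12|/((k + 3)) = 12/((k + 3)).
Since k + 3 ≥ k for k ≥ 1, this is ≤ 12/(k) = 12/k.
So |(-5k - 3)/(k + 3) + 5| < eps whenever k > 12/eps.
Take N_0 = 12/eps. If k > N_0 then |(-5k - 3)/(k + 3) + 5| ≤ 12/k < eps.

N_0 = 12/eps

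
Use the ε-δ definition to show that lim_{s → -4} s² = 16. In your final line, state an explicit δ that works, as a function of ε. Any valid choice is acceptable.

Fix ε > 0. We seek δ > 0 with 0 < |s + 4| < δ ⇒ |s² − 16| < ε.
Factor: s² − 16 = (s + 4)(s - 4), so |s² − 16| = |s + 4|·|s - 4|.
Impose δ ≤ 2 so that |s| < 6; then |s - 4| ≤ 10.
Hence |s² − 16| ≤ 10|s + 4|, which is < ε once |s + 4| < ε/10.
Take δ = min(2, ε/10). If 0 < |s + 4| < δ then both bounds hold and |s² − 16| ≤ 10|s + 4| < 10·(ε/10) = ε.

δ = min(2, ε/10)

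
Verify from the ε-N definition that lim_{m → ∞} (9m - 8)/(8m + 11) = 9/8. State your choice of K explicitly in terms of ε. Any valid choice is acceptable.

K = (163/64)/ε

Suppose ε > 0. For m ≥ 1, |(9m - 8)/(8m + 11) − (9/8)| = |-163|/(8(8m + 11)) = 163/(8(8m + 11)).
Since 8m + 11 ≥ 8m for m ≥ 1, this is ≤ 163/(8·8m) = (163/64)/m.
So |(9m - 8)/(8m + 11) − (9/8)| < ε whenever m > (163/64)/ε.
Take K = (163/64)/ε. If m > K then |(9m - 8)/(8m + 11) − (9/8)| ≤ (163/64)/m < ε.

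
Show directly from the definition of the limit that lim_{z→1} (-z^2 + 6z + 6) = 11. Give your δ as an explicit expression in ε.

δ = min(2, ε/8)

Fix ε > 0. We want δ > 0 such that 0 < |z − 1| < δ implies |(-z^2 + 6z + 6) − 11| < ε.
(-z^2 + 6z + 6) − 11 = -z^2 + 6z - 5 = (z − 1)(-z + 5).
So |(-z^2 + 6z + 6) − 11| = |z − 1|·|-z + 5|.
Assume first that |z − 1| < 2, so |z| < 3. Then |-z + 5| ≤ 3 + 5 = 8.
Hence |(-z^2 + 6z + 6) − 11| ≤ 8|z − 1| < ε provided |z − 1| < ε/8.
Take δ = min(2, ε/8). Then 0 < |z − 1| < δ gives both |z − 1| < 2 and |z − 1| < ε/8, so |(-z^2 + 6z + 6) − 11| < ε.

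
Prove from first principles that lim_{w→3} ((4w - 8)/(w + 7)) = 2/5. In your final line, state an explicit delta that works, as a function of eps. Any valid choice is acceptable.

delta = min(5, (25/18)eps)

Fix eps > 0. We want delta > 0 with 0 < |w − 3| < delta ⇒ |(4w - 8)/(w + 7) − (2/5)| < eps.
Combining over a common denominator, (4w - 8)/(w + 7) − (2/5) = [(4w - 8)·10 − 4·(w + 7)] / [10·(w + 7)] = 36(w − 3) / (10(w + 7)).
So |(4w - 8)/(w + 7) − (2/5)| = 36|w − 3| / (10·|w + 7|).
Require delta ≤ 5, so |w + 7| ≥ |10| − |w − 3| > 10 − 5 = 5.
Hence |(4w - 8)/(w + 7) − (2/5)| < 36|w − 3|/(10·5) = (18/25)|w − 3|, which is < eps once |w − 3| < (25/18)eps.
Take delta = min(5, (25/18)eps). Then 0 < |w − 3| < delta forces both bounds, so |(4w - 8)/(w + 7) − (2/5)| < eps.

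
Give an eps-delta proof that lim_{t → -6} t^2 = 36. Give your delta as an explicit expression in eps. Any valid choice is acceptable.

Suppose eps > 0. We seek delta > 0 with 0 < |t + 6| < delta ⇒ |t^2 − 36| < eps.
Factor: t^2 − 36 = (t + 6)(t - 6), so |t^2 − 36| = |t + 6|·|t - 6|.
Restrict delta ≤ 2. Then |t + 6| < 2 gives |t| < 8, so by the triangle inequality |t - 6| ≤ 8 + 6 = 14.
Hence |t^2 − 36| ≤ 14|t + 6|, which is < eps once |t + 6| < eps/14.
Take delta = min(2, eps/14). If 0 < |t + 6| < delta then both bounds hold and |t^2 − 36| ≤ 14|t + 6| < 14·(eps/14) = eps.

delta = min(2, eps/14)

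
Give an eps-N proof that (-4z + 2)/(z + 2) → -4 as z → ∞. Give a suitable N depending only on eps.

Suppose eps > 0. We seek N > 0 such that z > N implies |(-4z + 2)/(z + 2) + 4| < eps.
(-4z + 2)/(z + 2) + 4 = ((-4z + 2) − (-4)(z + 2)) / ((z + 2)) = 10/((z + 2)).
For z > 0 we have z + 2 > z, so |(-4z + 2)/(z + 2) + 4| = 10/((z + 2)) < 10/(z) = 10/z.
Thus |(-4z + 2)/(z + 2) + 4| < eps whenever z > 10/eps.
Take N = 10/eps. If z > N then |(-4z + 2)/(z + 2) + 4| < 10/z < eps.

N = 10/eps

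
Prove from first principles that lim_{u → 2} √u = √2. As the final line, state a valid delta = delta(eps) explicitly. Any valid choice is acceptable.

Fix eps > 0. We want delta > 0 such that 0 < |u − 2| < delta implies |√u − √2| < eps.
Rationalise: √u − √2 = (u − 2)/(√u + √2), so |√u − √2| = |u − 2|/(√u + √2).
Restrict delta ≤ 2 so that |u − 2| < 2 forces u > 0, and then √u + √2 > √2.
Hence |√u − √2| < |u − 2|/√2, which is < eps once |u − 2| < √2·eps.
Take delta = min(2, √2·eps). If 0 < |u − 2| < delta then u > 0 and |√u − √2| < |u − 2|/√2 < eps.

delta = min(2, √2·eps)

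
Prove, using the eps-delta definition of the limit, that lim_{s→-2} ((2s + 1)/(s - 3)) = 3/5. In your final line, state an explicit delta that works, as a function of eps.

Let eps > 0 be given. We want delta > 0 with 0 < |s + 2| < delta ⇒ |(2s + 1)/(s - 3) − (3/5)| < eps.
Combining over a common denominator, (2s + 1)/(s - 3) − (3/5) = [(2s + 1)·(-5) − (-3)·(s - 3)] / [(-5)·(s - 3)] = -7(s + 2) / ((-5)(s - 3)).
So |(2s + 1)/(s - 3) − (3/5)| = 7|s + 2| / (5·|s − 3|).
Restrict delta ≤ 5/2. Then |s + 2| < 5/2 gives |s − 3| = |(s + 2) + (-5)| ≥ 5 − 5/2 = 5/2.
Hence |(2s + 1)/(s - 3) − (3/5)| < 7|s + 2|/(5·(5/2)) = (14/25)|s + 2|, which is < eps once |s + 2| < (25/14)eps.
Take delta = min(5/2, (25/14)eps). Then 0 < |s + 2| < delta forces both bounds, so |(2s + 1)/(s - 3) − (3/5)| < eps.

delta = min(5/2, (25/14)eps)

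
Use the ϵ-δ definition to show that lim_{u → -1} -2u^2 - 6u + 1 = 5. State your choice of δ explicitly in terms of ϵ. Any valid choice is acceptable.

δ = min(2, ϵ/10)

Fix ϵ > 0. We want δ > 0 such that 0 < |u + 1| < δ implies |(-2u^2 - 6u + 1) − 5| < ϵ.
(-2u^2 - 6u + 1) − 5 = -2u^2 - 6u - 4 = (u + 1)(-2u - 4).
So |(-2u^2 - 6u + 1) − 5| = |u + 1|·|-2u - 4|.
Assume first that |u + 1| < 2, so |u| < 3. Then |-2u - 4| ≤ 2·3 + 4 = 10.
Hence |(-2u^2 - 6u + 1) − 5| ≤ 10|u + 1| < ϵ provided |u + 1| < ϵ/10.
Take δ = min(2, ϵ/10). Then 0 < |u + 1| < δ gives both |u + 1| < 2 and |u + 1| < ϵ/10, so |(-2u^2 - 6u + 1) − 5| < ϵ.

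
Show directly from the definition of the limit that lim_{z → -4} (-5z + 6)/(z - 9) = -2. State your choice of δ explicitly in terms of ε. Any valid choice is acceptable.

Fix ε > 0. We want δ > 0 with 0 < |z + 4| < δ ⇒ |(-5z + 6)/(z - 9) + 2| < ε.
Combining over a common denominator, (-5z + 6)/(z - 9) + 2 = [(-5z + 6)·(-13) − 26·(z - 9)] / [(-13)·(z - 9)] = 39(z + 4) / ((-13)(z - 9)).
So |(-5z + 6)/(z - 9) + 2| = 39|z + 4| / (13·|z − 9|).
Restrict δ ≤ 13/2. Then |z + 4| < 13/2 gives |z − 9| = |(z + 4) + (-13)| ≥ 13 − 13/2 = 13/2.
Hence |(-5z + 6)/(z - 9) + 2| < 39|z + 4|/(13·(13/2)) = (6/13)|z + 4|, which is < ε once |z + 4| < (13/6)ε.
Take δ = min(13/2, (13/6)ε). Then 0 < |z + 4| < δ forces both bounds, so |(-5z + 6)/(z - 9) + 2| < ε.

δ = min(13/2, (13/6)ε)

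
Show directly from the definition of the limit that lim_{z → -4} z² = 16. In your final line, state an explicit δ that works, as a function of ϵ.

Fix ϵ > 0. We seek δ > 0 with 0 < |z + 4| < δ ⇒ |z² − 16| < ϵ.
Factor: z² − 16 = (z + 4)(z - 4), so |z² − 16| = |z + 4|·|z - 4|.
Restrict δ ≤ 2. Then |z + 4| < 2 gives |z| < 6, so by the triangle inequality |z - 4| ≤ 6 + 4 = 10.
Hence |z² − 16| ≤ 10|z + 4|, which is < ϵ once |z + 4| < ϵ/10.
Take δ = min(2, ϵ/10). If 0 < |z + 4| < δ then both bounds hold and |z² − 16| ≤ 10|z + 4| < 10·(ϵ/10) = ϵ.

δ = min(2, ϵ/10)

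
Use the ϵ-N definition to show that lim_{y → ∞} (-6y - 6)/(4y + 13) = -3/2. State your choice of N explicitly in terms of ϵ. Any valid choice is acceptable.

N = (27/8)/ϵ

Suppose ϵ > 0. We seek N > 0 such that y > N implies |(-6y - 6)/(4y + 13) + 3/2| < ϵ.
(-6y - 6)/(4y + 13) + 3/2 = (4(-6y - 6) − (-6)(4y + 13)) / (4(4y + 13)) = 54/(4(4y + 13)).
For y > 0 we have 4y + 13 > 4y, so |(-6y - 6)/(4y + 13) + 3/2| = 54/(4(4y + 13)) < 54/(4·4y) = (27/8)/y.
Thus |(-6y - 6)/(4y + 13) + 3/2| < ϵ whenever y > (27/8)/ϵ.
Take N = (27/8)/ϵ. If y > N then |(-6y - 6)/(4y + 13) + 3/2| < (27/8)/y < ϵ.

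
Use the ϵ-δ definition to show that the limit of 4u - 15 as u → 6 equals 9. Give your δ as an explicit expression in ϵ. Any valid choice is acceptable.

Suppose ϵ > 0. We need δ > 0 so that 0 < |u − 6| < δ implies |(4u - 15) − 9| < ϵ.
|(4u - 15) − 9| = |4u - 24| = 4|u − 6|.
So 4|u − 6| < ϵ exactly when |u − 6| < ϵ/4.
Take δ = ϵ/4. If 0 < |u − 6| < δ then |(4u - 15) − 9| = 4|u − 6| < 4·(ϵ/4) = ϵ.

δ = ϵ/4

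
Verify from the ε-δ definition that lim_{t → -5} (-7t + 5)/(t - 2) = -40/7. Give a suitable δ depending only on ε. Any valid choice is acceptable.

δ = min(7/2, (49/18)ε)

Let ε > 0. We want δ > 0 with 0 < |t + 5| < δ ⇒ |(-7t + 5)/(t - 2) + 40/7| < ε.
Combining over a common denominator, (-7t + 5)/(t - 2) + 40/7 = [(-7t + 5)·(-7) − 40·(t - 2)] / [(-7)·(t - 2)] = 9(t + 5) / ((-7)(t - 2)).
So |(-7t + 5)/(t - 2) + 40/7| = 9|t + 5| / (7·|t − 2|).
Restrict δ ≤ 7/2. Then |t + 5| < 7/2 gives |t − 2| = |(t + 5) + (-7)| ≥ 7 − 7/2 = 7/2.
Hence |(-7t + 5)/(t - 2) + 40/7| < 9|t + 5|/(7·(7/2)) = (18/49)|t + 5|, which is < ε once |t + 5| < (49/18)ε.
Take δ = min(7/2, (49/18)ε). Then 0 < |t + 5| < δ forces both bounds, so |(-7t + 5)/(t - 2) + 40/7| < ε.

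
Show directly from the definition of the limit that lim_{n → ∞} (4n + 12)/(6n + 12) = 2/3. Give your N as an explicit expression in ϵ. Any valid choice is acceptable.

Let ϵ > 0 be given. For n ≥ 1, |(4n + 12)/(6n + 12) − (2/3)| = |24|/(6(6n + 12)) = 24/(6(6n + 12)).
Since 6n + 12 ≥ 6n for n ≥ 1, this is ≤ 24/(6·6n) = (2/3)/n.
So |(4n + 12)/(6n + 12) − (2/3)| < ϵ whenever n > (2/3)/ϵ.
Take N = (2/3)/ϵ. If n > N then |(4n + 12)/(6n + 12) − (2/3)| ≤ (2/3)/n < ϵ.

N = (2/3)/ϵ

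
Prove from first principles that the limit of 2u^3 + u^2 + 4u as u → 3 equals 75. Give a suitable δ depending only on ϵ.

δ = min(2, ϵ/110)

Let ϵ > 0 be given. We want δ > 0 such that 0 < |u − 3| < δ implies |(2u^3 + u^2 + 4u) − 75| < ϵ.
(2u^3 + u^2 + 4u) − 75 = 2u^3 + u^2 + 4u - 75 = (u − 3)(2u^2 + 7u + 25).
So |(2u^3 + u^2 + 4u) − 75| = |u − 3|·|2u^2 + 7u + 25|.
Require δ ≤ 2. Then |u − 3| < 2 gives |u| < 5, and by the triangle inequality |2u^2 + 7u + 25| ≤ 2·5^2 + 7·5 + 25 = 110.
Hence |(2u^3 + u^2 + 4u) − 75| ≤ 110|u − 3| < ϵ provided |u − 3| < ϵ/110.
Take δ = min(2, ϵ/110). Then 0 < |u − 3| < δ gives both |u − 3| < 2 and |u − 3| < ϵ/110, so |(2u^3 + u^2 + 4u) − 75| < ϵ.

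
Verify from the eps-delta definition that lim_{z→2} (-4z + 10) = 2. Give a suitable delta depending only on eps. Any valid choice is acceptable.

delta = eps/4

Let eps > 0. We need delta > 0 so that 0 < |z − 2| < delta implies |(-4z + 10) − 2| < eps.
|(-4z + 10) − 2| = |-4z + 8| = 4|z − 2|.
So 4|z − 2| < eps exactly when |z − 2| < eps/4.
Take delta = eps/4. If 0 < |z − 2| < delta then |(-4z + 10) − 2| = 4|z − 2| < 4·(eps/4) = eps.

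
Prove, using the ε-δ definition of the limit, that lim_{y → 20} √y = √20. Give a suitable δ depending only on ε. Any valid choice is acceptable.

δ = min(20, √20·ε)

Let ε > 0 be given. We want δ > 0 such that 0 < |y − 20| < δ implies |√y − √20| < ε.
Rationalise: √y − √20 = (y − 20)/(√y + √20), so |√y − √20| = |y − 20|/(√y + √20).
Restrict δ ≤ 20 so that |y − 20| < 20 forces y > 0, and then √y + √20 > √20.
Hence |√y − √20| < |y − 20|/√20, which is < ε once |y − 20| < √20·ε.
Take δ = min(20, √20·ε). If 0 < |y − 20| < δ then y > 0 and |√y − √20| < |y − 20|/√20 < ε.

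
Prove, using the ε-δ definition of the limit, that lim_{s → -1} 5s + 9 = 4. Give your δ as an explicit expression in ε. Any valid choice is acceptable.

δ = ε/5

Fix ε > 0. We need δ > 0 so that 0 < |s + 1| < δ implies |(5s + 9) − 4| < ε.
|(5s + 9) − 4| = |5s + 5| = 5|s + 1|.
So 5|s + 1| < ε exactly when |s + 1| < ε/5.
Choosing δ = ε/5 gives |(5s + 9) − 4| = 5|s + 1| < ε whenever |s + 1| < δ.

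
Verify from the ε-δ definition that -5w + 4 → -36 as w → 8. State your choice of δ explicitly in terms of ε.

δ = ε/5

Let ε > 0 be given. We need δ > 0 so that 0 < |w − 8| < δ implies |(-5w + 4) + 36| < ε.
|(-5w + 4) + 36| = |-5w + 40| = 5|w − 8|.
Thus it suffices that |w − 8| < ε/5.
Take δ = ε/5. If 0 < |w − 8| < δ then |(-5w + 4) + 36| = 5|w − 8| < 5·(ε/5) = ε.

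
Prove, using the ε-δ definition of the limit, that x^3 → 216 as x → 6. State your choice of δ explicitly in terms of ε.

δ = min(1, ε/127)

Suppose ε > 0. We seek δ > 0 with 0 < |x − 6| < δ ⇒ |x^3 − 216| < ε.
Factor: x^3 − 216 = (x − 6)(x^2 + 6x + 36), so |x^3 − 216| = |x − 6|·|x^2 + 6x + 36|.
Restrict δ ≤ 1. Then |x − 6| < 1 gives |x| < 7, so by the triangle inequality |x^2 + 6x + 36| ≤ 7^2 + 6·7 + 36 = 127.
Hence |x^3 − 216| ≤ 127|x − 6|, which is < ε once |x − 6| < ε/127.
Take δ = min(1, ε/127). If 0 < |x − 6| < δ then both bounds hold and |x^3 − 216| ≤ 127|x − 6| < 127·(ε/127) = ε.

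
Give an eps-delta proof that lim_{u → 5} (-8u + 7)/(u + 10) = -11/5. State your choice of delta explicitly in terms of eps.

delta = min(15/2, (75/58)eps)

Let eps > 0 be given. We want delta > 0 with 0 < |u − 5| < delta ⇒ |(-8u + 7)/(u + 10) + 11/5| < eps.
Combining over a common denominator, (-8u + 7)/(u + 10) + 11/5 = [(-8u + 7)·15 − (-33)·(u + 10)] / [15·(u + 10)] = -87(u − 5) / (15(u + 10)).
So |(-8u + 7)/(u + 10) + 11/5| = 87|u − 5| / (15·|u + 10|).
Require delta ≤ 15/2, so |u + 10| ≥ |15| − |u − 5| > 15 − 15/2 = 15/2.
Hence |(-8u + 7)/(u + 10) + 11/5| < 87|u − 5|/(15·(15/2)) = (58/75)|u − 5|, which is < eps once |u − 5| < (75/58)eps.
Take delta = min(15/2, (75/58)eps). Then 0 < |u − 5| < delta forces both bounds, so |(-8u + 7)/(u + 10) + 11/5| < eps.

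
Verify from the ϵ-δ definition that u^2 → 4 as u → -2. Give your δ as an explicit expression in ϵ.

δ = min(1, ϵ/5)

Suppose ϵ > 0. We seek δ > 0 with 0 < |u + 2| < δ ⇒ |u^2 − 4| < ϵ.
Factor: u^2 − 4 = (u + 2)(u - 2), so |u^2 − 4| = |u + 2|·|u - 2|.
Restrict δ ≤ 1. Then |u + 2| < 1 gives |u| < 3, so by the triangle inequality |u - 2| ≤ 3 + 2 = 5.
Hence |u^2 − 4| ≤ 5|u + 2|, which is < ϵ once |u + 2| < ϵ/5.
Take δ = min(1, ϵ/5). If 0 < |u + 2| < δ then both bounds hold and |u^2 − 4| ≤ 5|u + 2| < 5·(ϵ/5) = ϵ.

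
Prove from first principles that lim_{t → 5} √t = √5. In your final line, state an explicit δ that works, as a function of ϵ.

Fix ϵ > 0. We want δ > 0 such that 0 < |t − 5| < δ implies |√t − √5| < ϵ.
Rationalise: √t − √5 = (t − 5)/(√t + √5), so |√t − √5| = |t − 5|/(√t + √5).
Restrict δ ≤ 5 so that |t − 5| < 5 forces t > 0, and then √t + √5 > √5.
Hence |√t − √5| < |t − 5|/√5, which is < ϵ once |t − 5| < √5·ϵ.
Take δ = min(5, √5·ϵ). If 0 < |t − 5| < δ then t > 0 and |√t − √5| < |t − 5|/√5 < ϵ.

δ = min(5, √5·ϵ)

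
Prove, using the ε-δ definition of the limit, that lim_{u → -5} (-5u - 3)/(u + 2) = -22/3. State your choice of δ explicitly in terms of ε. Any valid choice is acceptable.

Let ε > 0 be given. We want δ > 0 with 0 < |u + 5| < δ ⇒ |(-5u - 3)/(u + 2) + 22/3| < ε.
Combining over a common denominator, (-5u - 3)/(u + 2) + 22/3 = [(-5u - 3)·(-3) − 22·(u + 2)] / [(-3)·(u + 2)] = -7(u + 5) / ((-3)(u + 2)).
So |(-5u - 3)/(u + 2) + 22/3| = 7|u + 5| / (3·|u + 2|).
Require δ ≤ 3/2, so |u + 2| ≥ |-3| − |u + 5| > 3 − 3/2 = 3/2.
Hence |(-5u - 3)/(u + 2) + 22/3| < 7|u + 5|/(3·(3/2)) = (14/9)|u + 5|, which is < ε once |u + 5| < (9/14)ε.
Take δ = min(3/2, (9/14)ε). Then 0 < |u + 5| < δ forces both bounds, so |(-5u - 3)/(u + 2) + 22/3| < ε.

δ = min(3/2, (9/14)ε)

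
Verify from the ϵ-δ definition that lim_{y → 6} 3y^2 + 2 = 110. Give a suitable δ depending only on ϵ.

Suppose ϵ > 0. We want δ > 0 such that 0 < |y − 6| < δ implies |(3y^2 + 2) − 110| < ϵ.
(3y^2 + 2) − 110 = 3y^2 - 108 = (y − 6)(3y + 18).
So |(3y^2 + 2) − 110| = |y − 6|·|3y + 18|.
Require δ ≤ 2. Then |y − 6| < 2 gives |y| < 8, and by the triangle inequality |3y + 18| ≤ 3·8 + 18 = 42.
Hence |(3y^2 + 2) − 110| ≤ 42|y − 6| < ϵ provided |y − 6| < ϵ/42.
Choosing δ = min(2, ϵ/42) ensures both conditions, hence |(3y^2 + 2) − 110| < ϵ.

δ = min(2, ϵ/42)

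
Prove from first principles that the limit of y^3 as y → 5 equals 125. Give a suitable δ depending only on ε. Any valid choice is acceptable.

δ = min(1, ε/91)

Fix ε > 0. We seek δ > 0 with 0 < |y − 5| < δ ⇒ |y^3 − 125| < ε.
Factor: y^3 − 125 = (y − 5)(y^2 + 5y + 25), so |y^3 − 125| = |y − 5|·|y^2 + 5y + 25|.
Impose δ ≤ 1 so that |y| < 6; then |y^2 + 5y + 25| ≤ 91.
Hence |y^3 − 125| ≤ 91|y − 5|, which is < ε once |y − 5| < ε/91.
Take δ = min(1, ε/91). If 0 < |y − 5| < δ then both bounds hold and |y^3 − 125| ≤ 91|y − 5| < 91·(ε/91) = ε.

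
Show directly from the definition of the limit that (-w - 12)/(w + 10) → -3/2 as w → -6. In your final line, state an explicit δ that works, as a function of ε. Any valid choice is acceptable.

Let ε > 0. We want δ > 0 with 0 < |w + 6| < δ ⇒ |(-w - 12)/(w + 10) + 3/2| < ε.
Combining over a common denominator, (-w - 12)/(w + 10) + 3/2 = [(-w - 12)·4 − (-6)·(w + 10)] / [4·(w + 10)] = 2(w + 6) / (4(w + 10)).
So |(-w - 12)/(w + 10) + 3/2| = 2|w + 6| / (4·|w + 10|).
Restrict δ ≤ 2. Then |w + 6| < 2 gives |w + 10| = |(w + 6) + 4| ≥ 4 − 2 = 2.
Hence |(-w - 12)/(w + 10) + 3/2| < 2|w + 6|/(4·2) = (1/4)|w + 6|, which is < ε once |w + 6| < 4ε.
Take δ = min(2, 4ε). Then 0 < |w + 6| < δ forces both bounds, so |(-w - 12)/(w + 10) + 3/2| < ε.

δ = min(2, 4ε)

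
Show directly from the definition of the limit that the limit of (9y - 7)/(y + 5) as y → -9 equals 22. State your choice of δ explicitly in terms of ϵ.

δ = min(2, (2/13)ϵ)

Let ϵ > 0 be given. We want δ > 0 with 0 < |y + 9| < δ ⇒ |(9y - 7)/(y + 5) − 22| < ϵ.
Combining over a common denominator, (9y - 7)/(y + 5) − 22 = [(9y - 7)·(-4) − (-88)·(y + 5)] / [(-4)·(y + 5)] = 52(y + 9) / ((-4)(y + 5)).
So |(9y - 7)/(y + 5) − 22| = 52|y + 9| / (4·|y + 5|).
Restrict δ ≤ 2. Then |y + 9| < 2 gives |y + 5| = |(y + 9) + (-4)| ≥ 4 − 2 = 2.
Hence |(9y - 7)/(y + 5) − 22| < 52|y + 9|/(4·2) = (13/2)|y + 9|, which is < ϵ once |y + 9| < (2/13)ϵ.
Take δ = min(2, (2/13)ϵ). Then 0 < |y + 9| < δ forces both bounds, so |(9y - 7)/(y + 5) − 22| < ϵ.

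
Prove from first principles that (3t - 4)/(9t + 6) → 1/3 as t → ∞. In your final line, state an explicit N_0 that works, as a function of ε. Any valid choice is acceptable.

Fix ε > 0. We seek N_0 > 0 such that t > N_0 implies |(3t - 4)/(9t + 6) − (1/3)| < ε.
(3t - 4)/(9t + 6) − (1/3) = (9(3t - 4) − 3(9t + 6)) / (9(9t + 6)) = -54/(9(9t + 6)).
For t > 0 we have 9t + 6 > 9t, so |(3t - 4)/(9t + 6) − (1/3)| = 54/(9(9t + 6)) < 54/(9·9t) = (2/3)/t.
Thus |(3t - 4)/(9t + 6) − (1/3)| < ε whenever t > (2/3)/ε.
Take N_0 = (2/3)/ε. If t > N_0 then |(3t - 4)/(9t + 6) − (1/3)| < (2/3)/t < ε.

N_0 = (2/3)/ε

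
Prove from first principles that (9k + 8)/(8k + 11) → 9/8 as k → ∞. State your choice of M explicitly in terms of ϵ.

M = (35/64)/ϵ

Fix ϵ > 0. For k ≥ 1, |(9k + 8)/(8k + 11) − (9/8)| = |-35|/(8(8k + 11)) = 35/(8(8k + 11)).
Since 8k + 11 ≥ 8k for k ≥ 1, this is ≤ 35/(8·8k) = (35/64)/k.
So |(9k + 8)/(8k + 11) − (9/8)| < ϵ whenever k > (35/64)/ϵ.
Take M = (35/64)/ϵ. If k > M then |(9k + 8)/(8k + 11) − (9/8)| ≤ (35/64)/k < ϵ.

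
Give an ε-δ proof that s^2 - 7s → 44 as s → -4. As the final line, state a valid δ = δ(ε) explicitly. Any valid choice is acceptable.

Let ε > 0. We want δ > 0 such that 0 < |s + 4| < δ implies |(s^2 - 7s) − 44| < ε.
(s^2 - 7s) − 44 = s^2 - 7s - 44 = (s + 4)(s - 11).
So |(s^2 - 7s) − 44| = |s + 4|·|s - 11|.
Require δ ≤ 2. Then |s + 4| < 2 gives |s| < 6, and by the triangle inequality |s - 11| ≤ 6 + 11 = 17.
Hence |(s^2 - 7s) − 44| ≤ 17|s + 4| < ε provided |s + 4| < ε/17.
Take δ = min(2, ε/17). Then 0 < |s + 4| < δ gives both |s + 4| < 2 and |s + 4| < ε/17, so |(s^2 - 7s) − 44| < ε.

δ = min(2, ε/17)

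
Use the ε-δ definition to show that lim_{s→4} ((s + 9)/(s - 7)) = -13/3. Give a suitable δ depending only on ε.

Let ε > 0 be given. We want δ > 0 with 0 < |s − 4| < δ ⇒ |(s + 9)/(s - 7) + 13/3| < ε.
Combining over a common denominator, (s + 9)/(s - 7) + 13/3 = [(s + 9)·(-3) − 13·(s - 7)] / [(-3)·(s - 7)] = -16(s − 4) / ((-3)(s - 7)).
So |(s + 9)/(s - 7) + 13/3| = 16|s − 4| / (3·|s − 7|).
Require δ ≤ 3/2, so |s − 7| ≥ |-3| − |s − 4| > 3 − 3/2 = 3/2.
Hence |(s + 9)/(s - 7) + 13/3| < 16|s − 4|/(3·(3/2)) = (32/9)|s − 4|, which is < ε once |s − 4| < (9/32)ε.
Take δ = min(3/2, (9/32)ε). Then 0 < |s − 4| < δ forces both bounds, so |(s + 9)/(s - 7) + 13/3| < ε.

δ = min(3/2, (9/32)ε)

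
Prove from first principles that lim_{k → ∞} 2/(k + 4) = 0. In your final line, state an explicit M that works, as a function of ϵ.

Let ϵ > 0. For k ≥ 1, |2/(k + 4) − 0| = 2/(k + 4) ≤ 2/k.
We need 2/k < ϵ, i.e. k > 2/ϵ.
Take M = 2/ϵ. If k > M then |2/(k + 4)| ≤ 2/k < ϵ.

M = 2/ϵ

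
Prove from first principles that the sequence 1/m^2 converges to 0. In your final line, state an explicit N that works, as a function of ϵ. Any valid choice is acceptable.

N = (1/ϵ)^{1/2}

Fix ϵ > 0. For m ≥ 1, |1/m^2 − 0| = 1/m^2.
1/m^2 < ϵ ⇔ m^2 > 1/ϵ ⇔ m > (1/ϵ)^{1/2}.
Take N = (1/ϵ)^{1/2}. Then m > N implies 1/m^2 < ϵ.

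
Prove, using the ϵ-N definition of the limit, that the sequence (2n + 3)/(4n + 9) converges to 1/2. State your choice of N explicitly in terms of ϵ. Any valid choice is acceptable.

N = (3/8)/ϵ

Suppose ϵ > 0. For n ≥ 1, |(2n + 3)/(4n + 9) − (1/2)| = |-6|/(4(4n + 9)) = 6/(4(4n + 9)).
Since 4n + 9 ≥ 4n for n ≥ 1, this is ≤ 6/(4·4n) = (3/8)/n.
So |(2n + 3)/(4n + 9) − (1/2)| < ϵ whenever n > (3/8)/ϵ.
Take N = (3/8)/ϵ. If n > N then |(2n + 3)/(4n + 9) − (1/2)| ≤ (3/8)/n < ϵ.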